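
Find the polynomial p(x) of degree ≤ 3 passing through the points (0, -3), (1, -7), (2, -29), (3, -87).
-3*x**3 - x - 3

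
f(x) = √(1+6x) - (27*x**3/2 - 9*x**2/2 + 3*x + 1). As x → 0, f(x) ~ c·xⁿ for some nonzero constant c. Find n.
4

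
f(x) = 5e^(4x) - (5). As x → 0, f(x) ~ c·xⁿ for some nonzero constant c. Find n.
1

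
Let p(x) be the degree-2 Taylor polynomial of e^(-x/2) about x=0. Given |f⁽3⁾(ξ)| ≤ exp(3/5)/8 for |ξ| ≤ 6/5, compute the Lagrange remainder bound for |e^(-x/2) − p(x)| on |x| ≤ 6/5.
9*exp(3/5)/250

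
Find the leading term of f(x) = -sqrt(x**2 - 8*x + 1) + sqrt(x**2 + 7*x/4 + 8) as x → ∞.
39/8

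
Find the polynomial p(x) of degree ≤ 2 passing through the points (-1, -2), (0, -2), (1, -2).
-2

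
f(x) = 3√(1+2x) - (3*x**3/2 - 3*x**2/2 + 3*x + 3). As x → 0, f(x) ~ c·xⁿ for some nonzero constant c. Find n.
4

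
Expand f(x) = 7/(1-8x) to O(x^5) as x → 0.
7 + 56*x + 448*x**2 + 3584*x**3 + 28672*x**4 + O(x**5)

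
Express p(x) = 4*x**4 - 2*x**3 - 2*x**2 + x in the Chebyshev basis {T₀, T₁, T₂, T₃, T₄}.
(1/2)T₀ + (-1/2)T₁ + T₂ + (-1/2)T₃ + (1/2)T₄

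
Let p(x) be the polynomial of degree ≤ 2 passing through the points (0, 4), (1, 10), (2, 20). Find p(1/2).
13/2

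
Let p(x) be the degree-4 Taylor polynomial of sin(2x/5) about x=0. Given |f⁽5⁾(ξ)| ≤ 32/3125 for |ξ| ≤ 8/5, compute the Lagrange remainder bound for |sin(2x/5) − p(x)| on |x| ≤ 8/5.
131072/146484375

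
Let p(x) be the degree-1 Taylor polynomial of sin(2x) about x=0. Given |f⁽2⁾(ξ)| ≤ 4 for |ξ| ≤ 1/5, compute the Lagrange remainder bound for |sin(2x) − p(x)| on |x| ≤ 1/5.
2/25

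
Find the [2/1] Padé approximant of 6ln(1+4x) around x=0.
8*x*(2*x + 3)/(8*x/3 + 1)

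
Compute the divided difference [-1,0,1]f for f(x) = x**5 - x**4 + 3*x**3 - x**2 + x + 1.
-2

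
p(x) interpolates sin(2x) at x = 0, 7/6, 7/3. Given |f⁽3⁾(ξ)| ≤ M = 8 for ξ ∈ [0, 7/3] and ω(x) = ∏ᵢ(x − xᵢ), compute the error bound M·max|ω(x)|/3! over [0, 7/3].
343*sqrt(3)/729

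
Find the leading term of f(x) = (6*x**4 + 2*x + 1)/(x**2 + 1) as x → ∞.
6*x**2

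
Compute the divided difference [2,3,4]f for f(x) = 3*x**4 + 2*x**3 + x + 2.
183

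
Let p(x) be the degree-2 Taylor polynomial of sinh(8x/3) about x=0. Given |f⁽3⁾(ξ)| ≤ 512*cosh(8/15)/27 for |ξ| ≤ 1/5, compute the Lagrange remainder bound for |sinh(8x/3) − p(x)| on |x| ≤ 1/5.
256*cosh(8/15)/10125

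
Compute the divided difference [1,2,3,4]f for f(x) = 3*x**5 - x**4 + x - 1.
185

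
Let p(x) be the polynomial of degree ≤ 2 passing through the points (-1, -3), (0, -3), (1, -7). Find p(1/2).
-9/2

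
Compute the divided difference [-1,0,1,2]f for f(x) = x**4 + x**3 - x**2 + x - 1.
3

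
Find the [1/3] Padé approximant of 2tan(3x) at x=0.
6*x/(1 - 3*x**2)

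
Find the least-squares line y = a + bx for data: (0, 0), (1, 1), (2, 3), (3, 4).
a = -1/10, b = 7/5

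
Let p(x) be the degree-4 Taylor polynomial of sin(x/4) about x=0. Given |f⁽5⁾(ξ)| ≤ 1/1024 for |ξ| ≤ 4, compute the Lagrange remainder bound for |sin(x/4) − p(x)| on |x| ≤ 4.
1/120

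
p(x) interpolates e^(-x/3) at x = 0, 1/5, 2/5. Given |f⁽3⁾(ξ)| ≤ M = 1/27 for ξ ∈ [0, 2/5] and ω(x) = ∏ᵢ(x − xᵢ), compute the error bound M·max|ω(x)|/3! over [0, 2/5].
sqrt(3)/91125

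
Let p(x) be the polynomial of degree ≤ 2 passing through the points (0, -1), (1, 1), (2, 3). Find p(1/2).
0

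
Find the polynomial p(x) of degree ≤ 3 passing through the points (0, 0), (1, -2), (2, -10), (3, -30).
-x**3 - x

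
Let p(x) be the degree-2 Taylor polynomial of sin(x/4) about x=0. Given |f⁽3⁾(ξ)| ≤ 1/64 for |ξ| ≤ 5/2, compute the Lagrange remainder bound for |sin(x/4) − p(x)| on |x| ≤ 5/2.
125/3072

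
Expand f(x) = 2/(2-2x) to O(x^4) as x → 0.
1 + x + x**2 + x**3 + O(x**4)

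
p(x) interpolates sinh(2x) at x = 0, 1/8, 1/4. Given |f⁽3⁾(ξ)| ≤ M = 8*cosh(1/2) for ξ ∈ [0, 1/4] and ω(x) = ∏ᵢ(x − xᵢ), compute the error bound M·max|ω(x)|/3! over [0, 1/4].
sqrt(3)*cosh(1/2)/1728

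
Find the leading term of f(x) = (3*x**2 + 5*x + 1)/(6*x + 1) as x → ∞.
x/2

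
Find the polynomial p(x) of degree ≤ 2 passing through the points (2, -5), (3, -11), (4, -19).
-x**2 - x + 1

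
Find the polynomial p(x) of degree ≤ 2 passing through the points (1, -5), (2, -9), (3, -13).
-4*x - 1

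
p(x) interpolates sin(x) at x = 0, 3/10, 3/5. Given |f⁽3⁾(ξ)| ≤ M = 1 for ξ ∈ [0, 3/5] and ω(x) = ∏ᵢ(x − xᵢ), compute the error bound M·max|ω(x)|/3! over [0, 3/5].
sqrt(3)/1000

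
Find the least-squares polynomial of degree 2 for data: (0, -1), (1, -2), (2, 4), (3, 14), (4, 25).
-8/5 + (-6/5)x + (2)x²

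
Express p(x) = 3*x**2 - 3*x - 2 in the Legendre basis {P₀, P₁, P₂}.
-P₀ + (-3)P₁ + (2)P₂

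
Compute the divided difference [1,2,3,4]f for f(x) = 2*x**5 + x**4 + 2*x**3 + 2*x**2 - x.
142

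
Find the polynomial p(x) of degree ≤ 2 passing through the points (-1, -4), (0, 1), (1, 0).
-3*x**2 + 2*x + 1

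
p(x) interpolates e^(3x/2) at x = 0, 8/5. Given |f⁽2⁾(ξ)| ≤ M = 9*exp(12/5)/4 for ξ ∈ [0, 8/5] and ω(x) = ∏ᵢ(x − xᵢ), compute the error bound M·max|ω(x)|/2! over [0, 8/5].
18*exp(12/5)/25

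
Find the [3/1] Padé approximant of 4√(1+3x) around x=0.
(-27*x**3/16 + 27*x**2/4 + 27*x/2 + 4)/(15*x/8 + 1)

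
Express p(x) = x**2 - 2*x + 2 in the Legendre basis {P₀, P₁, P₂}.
(7/3)P₀ + (-2)P₁ + (2/3)P₂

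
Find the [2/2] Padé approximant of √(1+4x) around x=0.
(5*x**2 + 5*x + 1)/(x**2 + 3*x + 1)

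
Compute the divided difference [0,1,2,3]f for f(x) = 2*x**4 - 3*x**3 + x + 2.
9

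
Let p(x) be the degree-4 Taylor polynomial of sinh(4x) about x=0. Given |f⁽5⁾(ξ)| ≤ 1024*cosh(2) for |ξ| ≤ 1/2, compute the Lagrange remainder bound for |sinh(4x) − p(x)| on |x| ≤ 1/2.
4*cosh(2)/15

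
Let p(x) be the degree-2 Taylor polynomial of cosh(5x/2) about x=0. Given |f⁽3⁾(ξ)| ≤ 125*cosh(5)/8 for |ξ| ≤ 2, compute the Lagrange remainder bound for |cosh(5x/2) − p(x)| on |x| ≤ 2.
125*cosh(5)/6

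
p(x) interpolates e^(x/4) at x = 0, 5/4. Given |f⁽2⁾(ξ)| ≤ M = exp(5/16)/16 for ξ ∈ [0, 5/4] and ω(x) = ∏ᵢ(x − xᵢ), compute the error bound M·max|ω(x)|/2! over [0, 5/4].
25*exp(5/16)/2048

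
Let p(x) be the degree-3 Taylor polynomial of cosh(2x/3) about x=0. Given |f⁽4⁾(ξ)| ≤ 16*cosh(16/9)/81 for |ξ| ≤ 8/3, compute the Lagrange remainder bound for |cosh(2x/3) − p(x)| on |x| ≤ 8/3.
8192*cosh(16/9)/19683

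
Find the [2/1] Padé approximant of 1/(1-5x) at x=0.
1/(1 - 5*x)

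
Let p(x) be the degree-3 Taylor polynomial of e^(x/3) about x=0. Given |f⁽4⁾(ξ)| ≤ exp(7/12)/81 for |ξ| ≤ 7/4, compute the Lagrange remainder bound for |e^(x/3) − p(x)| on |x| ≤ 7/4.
2401*exp(7/12)/497664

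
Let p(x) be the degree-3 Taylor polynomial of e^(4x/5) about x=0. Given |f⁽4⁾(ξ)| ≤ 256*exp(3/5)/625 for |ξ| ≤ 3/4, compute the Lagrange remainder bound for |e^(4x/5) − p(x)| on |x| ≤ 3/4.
27*exp(3/5)/5000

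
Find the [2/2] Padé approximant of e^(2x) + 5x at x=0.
(-17*x**2/24 + 53*x/8 + 1)/(-x**2/12 - 3*x/8 + 1)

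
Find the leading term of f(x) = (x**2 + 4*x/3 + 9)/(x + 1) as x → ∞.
x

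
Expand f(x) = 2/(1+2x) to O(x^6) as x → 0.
2 - 4*x + 8*x**2 - 16*x**3 + 32*x**4 - 64*x**5 + O(x**6)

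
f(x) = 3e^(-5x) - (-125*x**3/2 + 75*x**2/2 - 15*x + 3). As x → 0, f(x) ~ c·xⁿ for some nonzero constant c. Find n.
4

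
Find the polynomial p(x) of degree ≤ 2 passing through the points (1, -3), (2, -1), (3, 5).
2*x**2 - 4*x - 1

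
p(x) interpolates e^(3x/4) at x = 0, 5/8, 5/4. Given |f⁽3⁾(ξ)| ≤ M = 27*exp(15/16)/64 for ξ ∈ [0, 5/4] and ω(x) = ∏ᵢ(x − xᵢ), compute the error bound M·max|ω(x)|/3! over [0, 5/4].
125*sqrt(3)*exp(15/16)/32768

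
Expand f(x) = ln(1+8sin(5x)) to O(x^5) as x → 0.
40*x - 800*x**2 + 63500*x**3/3 - 1900000*x**4/3 + O(x**5)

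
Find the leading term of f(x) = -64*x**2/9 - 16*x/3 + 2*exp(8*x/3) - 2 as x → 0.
512*x**3/81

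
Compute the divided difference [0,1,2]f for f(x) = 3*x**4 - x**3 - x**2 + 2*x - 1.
17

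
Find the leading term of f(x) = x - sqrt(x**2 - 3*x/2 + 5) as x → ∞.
3/4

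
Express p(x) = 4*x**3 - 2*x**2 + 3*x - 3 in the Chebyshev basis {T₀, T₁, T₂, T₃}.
(-4)T₀ + (6)T₁ - T₂ + T₃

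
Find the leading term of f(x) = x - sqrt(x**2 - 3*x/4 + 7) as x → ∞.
3/8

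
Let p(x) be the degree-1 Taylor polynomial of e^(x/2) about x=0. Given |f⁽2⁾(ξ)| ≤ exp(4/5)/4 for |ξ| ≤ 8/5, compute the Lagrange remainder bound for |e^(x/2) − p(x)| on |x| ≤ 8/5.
8*exp(4/5)/25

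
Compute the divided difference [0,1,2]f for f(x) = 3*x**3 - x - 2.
9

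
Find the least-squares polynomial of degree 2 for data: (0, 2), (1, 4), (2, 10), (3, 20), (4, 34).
2 + (2)x²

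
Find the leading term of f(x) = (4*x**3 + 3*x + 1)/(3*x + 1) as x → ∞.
4*x**2/3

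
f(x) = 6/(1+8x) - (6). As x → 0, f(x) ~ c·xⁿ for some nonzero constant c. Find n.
1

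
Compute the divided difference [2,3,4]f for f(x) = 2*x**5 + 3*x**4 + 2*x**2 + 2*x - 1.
737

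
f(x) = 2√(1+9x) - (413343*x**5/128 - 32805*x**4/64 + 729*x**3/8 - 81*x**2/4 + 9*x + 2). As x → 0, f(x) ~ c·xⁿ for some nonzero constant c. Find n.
6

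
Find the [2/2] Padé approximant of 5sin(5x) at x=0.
25*x/(25*x**2/6 + 1)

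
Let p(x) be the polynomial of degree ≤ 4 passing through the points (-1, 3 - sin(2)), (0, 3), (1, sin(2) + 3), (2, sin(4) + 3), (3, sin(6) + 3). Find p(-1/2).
-105*sin(2)/128 + 7*sin(4)/32 - 5*sin(6)/128 + 3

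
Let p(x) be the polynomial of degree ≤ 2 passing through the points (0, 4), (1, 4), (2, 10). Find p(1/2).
13/4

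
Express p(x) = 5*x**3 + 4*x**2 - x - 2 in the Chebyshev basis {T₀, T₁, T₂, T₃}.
(11/4)T₁ + (2)T₂ + (5/4)T₃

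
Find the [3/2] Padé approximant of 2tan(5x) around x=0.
(-50*x**3/3 + 10*x)/(1 - 10*x**2)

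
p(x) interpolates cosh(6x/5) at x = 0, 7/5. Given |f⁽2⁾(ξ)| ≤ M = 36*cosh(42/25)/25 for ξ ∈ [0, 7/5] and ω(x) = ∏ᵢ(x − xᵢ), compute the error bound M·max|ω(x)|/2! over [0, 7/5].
441*cosh(42/25)/1250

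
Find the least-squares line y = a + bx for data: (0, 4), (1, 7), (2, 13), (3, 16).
a = 37/10, b = 21/5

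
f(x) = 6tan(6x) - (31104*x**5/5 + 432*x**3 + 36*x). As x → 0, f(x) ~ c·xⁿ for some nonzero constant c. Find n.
7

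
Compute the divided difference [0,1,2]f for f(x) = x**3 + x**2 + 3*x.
4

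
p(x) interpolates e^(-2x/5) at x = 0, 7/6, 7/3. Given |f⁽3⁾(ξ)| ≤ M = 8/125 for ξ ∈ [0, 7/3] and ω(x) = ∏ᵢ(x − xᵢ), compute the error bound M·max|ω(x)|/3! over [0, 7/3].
343*sqrt(3)/91125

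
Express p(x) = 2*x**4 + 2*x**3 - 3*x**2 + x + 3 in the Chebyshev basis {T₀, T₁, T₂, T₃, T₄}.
(9/4)T₀ + (5/2)T₁ + (-1/2)T₂ + (1/2)T₃ + (1/4)T₄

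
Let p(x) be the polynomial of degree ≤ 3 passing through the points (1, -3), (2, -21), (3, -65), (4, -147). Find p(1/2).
0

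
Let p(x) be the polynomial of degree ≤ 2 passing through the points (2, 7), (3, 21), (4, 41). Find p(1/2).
-11/4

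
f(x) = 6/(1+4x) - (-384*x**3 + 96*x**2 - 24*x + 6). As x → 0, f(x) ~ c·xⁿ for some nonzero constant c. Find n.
4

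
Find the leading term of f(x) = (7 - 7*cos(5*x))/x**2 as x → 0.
175/2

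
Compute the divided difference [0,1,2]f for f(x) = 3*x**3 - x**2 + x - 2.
8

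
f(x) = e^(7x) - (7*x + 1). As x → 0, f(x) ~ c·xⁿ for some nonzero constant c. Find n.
2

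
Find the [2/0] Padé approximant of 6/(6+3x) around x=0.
x**2/4 - x/2 + 1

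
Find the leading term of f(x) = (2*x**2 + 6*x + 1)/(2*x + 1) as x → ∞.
x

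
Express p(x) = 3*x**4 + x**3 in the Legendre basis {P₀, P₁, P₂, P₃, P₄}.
(3/5)P₀ + (3/5)P₁ + (12/7)P₂ + (2/5)P₃ + (24/35)P₄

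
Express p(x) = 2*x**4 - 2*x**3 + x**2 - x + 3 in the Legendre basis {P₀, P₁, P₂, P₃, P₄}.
(56/15)P₀ + (-11/5)P₁ + (38/21)P₂ + (-4/5)P₃ + (16/35)P₄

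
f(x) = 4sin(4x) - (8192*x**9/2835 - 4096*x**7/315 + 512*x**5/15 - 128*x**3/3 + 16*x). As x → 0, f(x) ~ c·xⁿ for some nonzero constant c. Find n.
11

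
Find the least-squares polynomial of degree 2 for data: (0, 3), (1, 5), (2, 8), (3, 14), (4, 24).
116/35 + (-23/70)x + (19/14)x²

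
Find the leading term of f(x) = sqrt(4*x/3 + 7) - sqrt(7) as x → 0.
2*sqrt(7)*x/21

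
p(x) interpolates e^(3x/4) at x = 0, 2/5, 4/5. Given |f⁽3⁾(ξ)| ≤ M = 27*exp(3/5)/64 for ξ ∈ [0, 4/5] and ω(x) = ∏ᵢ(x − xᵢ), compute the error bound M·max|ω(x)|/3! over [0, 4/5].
sqrt(3)*exp(3/5)/1000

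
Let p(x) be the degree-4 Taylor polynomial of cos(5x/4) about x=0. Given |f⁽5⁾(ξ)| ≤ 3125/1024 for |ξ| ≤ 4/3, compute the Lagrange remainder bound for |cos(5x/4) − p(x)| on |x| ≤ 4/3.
625/5832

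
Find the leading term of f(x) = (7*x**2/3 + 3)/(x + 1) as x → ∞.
7*x/3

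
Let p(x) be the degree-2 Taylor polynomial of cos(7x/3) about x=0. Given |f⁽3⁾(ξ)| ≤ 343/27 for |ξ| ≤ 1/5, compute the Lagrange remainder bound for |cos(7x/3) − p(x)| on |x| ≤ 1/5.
343/20250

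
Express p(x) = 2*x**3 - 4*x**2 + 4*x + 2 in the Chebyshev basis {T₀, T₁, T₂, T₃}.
(11/2)T₁ + (-2)T₂ + (1/2)T₃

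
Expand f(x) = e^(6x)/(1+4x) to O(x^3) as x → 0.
1 + 2*x + 10*x**2 + O(x**3)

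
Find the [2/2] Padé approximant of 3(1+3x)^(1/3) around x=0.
(7*x**2 + 21*x/2 + 3)/(5*x**2/6 + 5*x/2 + 1)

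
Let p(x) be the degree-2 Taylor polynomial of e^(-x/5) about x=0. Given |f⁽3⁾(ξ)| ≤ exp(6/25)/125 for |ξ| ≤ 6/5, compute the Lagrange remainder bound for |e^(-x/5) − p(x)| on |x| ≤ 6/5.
36*exp(6/25)/15625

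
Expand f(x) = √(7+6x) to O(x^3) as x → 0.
sqrt(7) + 3*sqrt(7)*x/7 - 9*sqrt(7)*x**2/98 + O(x**3)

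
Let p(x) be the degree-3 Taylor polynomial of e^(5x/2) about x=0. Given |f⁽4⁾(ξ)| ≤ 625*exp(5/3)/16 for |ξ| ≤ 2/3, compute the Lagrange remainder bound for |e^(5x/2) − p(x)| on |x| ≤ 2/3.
625*exp(5/3)/1944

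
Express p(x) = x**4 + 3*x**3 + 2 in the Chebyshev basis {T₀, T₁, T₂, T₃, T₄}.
(19/8)T₀ + (9/4)T₁ + (1/2)T₂ + (3/4)T₃ + (1/8)T₄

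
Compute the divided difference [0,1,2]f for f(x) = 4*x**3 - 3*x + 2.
12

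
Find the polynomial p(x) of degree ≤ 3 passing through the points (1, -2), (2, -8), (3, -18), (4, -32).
-2*x**2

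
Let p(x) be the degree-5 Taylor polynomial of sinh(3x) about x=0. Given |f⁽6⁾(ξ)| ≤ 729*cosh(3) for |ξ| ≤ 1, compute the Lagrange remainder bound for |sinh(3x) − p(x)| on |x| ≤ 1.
81*cosh(3)/80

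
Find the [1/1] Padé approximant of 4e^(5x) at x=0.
(10*x + 4)/(1 - 5*x/2)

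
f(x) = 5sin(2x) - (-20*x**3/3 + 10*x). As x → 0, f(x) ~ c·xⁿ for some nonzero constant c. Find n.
5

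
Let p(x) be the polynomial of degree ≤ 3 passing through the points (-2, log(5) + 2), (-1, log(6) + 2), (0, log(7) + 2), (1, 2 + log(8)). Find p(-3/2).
log(2*2**(1/8)*3**(15/16)*5**(5/16)*7**(11/16)/7) + 2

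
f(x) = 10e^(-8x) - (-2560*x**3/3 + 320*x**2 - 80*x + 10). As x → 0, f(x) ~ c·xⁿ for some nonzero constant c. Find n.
4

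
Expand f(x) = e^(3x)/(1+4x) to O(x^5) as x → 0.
1 - x + 17*x**2/2 - 59*x**3/2 + 971*x**4/8 + O(x**5)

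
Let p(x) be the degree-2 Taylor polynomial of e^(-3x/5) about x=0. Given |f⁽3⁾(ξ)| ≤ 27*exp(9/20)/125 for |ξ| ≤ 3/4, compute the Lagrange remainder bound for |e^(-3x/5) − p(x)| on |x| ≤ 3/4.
243*exp(9/20)/16000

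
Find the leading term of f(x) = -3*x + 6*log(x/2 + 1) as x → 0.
-3*x**2/4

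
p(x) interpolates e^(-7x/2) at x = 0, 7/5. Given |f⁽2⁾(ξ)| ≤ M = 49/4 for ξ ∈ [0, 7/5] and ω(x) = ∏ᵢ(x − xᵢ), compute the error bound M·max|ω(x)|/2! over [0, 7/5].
2401/800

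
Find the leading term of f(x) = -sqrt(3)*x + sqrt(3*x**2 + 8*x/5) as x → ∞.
4*sqrt(3)/15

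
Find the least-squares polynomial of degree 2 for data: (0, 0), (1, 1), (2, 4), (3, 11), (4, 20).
2/35 + (-5/7)x + (10/7)x²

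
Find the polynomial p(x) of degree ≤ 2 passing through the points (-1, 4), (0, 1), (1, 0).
x**2 - 2*x + 1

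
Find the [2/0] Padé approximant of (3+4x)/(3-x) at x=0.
5*x**2/9 + 5*x/3 + 1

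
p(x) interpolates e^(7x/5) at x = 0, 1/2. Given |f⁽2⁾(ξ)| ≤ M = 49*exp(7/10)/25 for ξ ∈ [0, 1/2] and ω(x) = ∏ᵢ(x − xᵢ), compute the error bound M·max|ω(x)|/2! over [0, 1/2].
49*exp(7/10)/800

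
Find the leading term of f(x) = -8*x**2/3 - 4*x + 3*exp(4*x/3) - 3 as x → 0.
32*x**3/27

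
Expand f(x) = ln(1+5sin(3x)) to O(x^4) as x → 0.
15*x - 225*x**2/2 + 2205*x**3/2 + O(x**4)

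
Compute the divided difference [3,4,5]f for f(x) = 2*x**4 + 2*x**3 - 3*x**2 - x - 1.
215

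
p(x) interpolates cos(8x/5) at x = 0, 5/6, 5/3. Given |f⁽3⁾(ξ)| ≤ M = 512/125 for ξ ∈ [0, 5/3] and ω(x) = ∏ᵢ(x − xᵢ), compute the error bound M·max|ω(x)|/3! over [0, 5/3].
64*sqrt(3)/729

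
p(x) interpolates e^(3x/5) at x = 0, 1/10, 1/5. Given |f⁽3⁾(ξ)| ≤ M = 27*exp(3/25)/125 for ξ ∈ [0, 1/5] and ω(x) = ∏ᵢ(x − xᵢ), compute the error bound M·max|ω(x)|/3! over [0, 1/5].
sqrt(3)*exp(3/25)/125000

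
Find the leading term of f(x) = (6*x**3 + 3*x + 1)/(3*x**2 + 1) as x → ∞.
2*x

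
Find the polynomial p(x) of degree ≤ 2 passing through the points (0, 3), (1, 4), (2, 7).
x**2 + 3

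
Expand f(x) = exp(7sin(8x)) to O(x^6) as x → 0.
1 + 56*x + 1568*x**2 + 28672*x**3 + 376320*x**4 + 54820864*x**5/15 + O(x**6)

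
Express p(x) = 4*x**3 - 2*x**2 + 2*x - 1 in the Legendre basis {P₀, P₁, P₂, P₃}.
(-5/3)P₀ + (22/5)P₁ + (-4/3)P₂ + (8/5)P₃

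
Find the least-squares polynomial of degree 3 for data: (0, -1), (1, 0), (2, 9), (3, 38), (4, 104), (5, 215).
-115/126 + (811/756)x + (-629/252)x² + (59/27)x³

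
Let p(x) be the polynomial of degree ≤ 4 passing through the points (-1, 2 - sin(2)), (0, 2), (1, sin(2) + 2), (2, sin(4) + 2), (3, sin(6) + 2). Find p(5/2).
35*sin(4)/32 - 65*sin(2)/128 + 35*sin(6)/128 + 2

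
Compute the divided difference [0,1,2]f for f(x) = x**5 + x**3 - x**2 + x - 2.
17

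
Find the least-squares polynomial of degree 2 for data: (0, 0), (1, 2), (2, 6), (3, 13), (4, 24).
1/5 + (-1/10)x + (3/2)x²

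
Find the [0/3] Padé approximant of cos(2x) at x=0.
1/(2*x**2 + 1)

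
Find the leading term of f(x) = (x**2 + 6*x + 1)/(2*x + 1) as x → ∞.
x/2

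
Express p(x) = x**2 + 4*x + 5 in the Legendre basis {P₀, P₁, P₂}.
(16/3)P₀ + (4)P₁ + (2/3)P₂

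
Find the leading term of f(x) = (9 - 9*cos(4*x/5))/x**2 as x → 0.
72/25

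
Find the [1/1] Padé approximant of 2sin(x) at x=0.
2*x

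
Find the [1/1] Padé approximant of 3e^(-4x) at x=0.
(3 - 6*x)/(2*x + 1)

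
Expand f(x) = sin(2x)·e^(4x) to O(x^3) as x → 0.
2*x + 8*x**2 + O(x**3)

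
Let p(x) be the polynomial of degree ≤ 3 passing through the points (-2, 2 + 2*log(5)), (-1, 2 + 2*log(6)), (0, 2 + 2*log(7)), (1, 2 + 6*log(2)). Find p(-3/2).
2 + log(12*2**(1/4)*3**(7/8)*5**(5/8)*7**(3/8)/7)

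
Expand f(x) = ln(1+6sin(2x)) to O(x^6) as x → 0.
12*x - 72*x**2 + 568*x**3 - 5088*x**4 + 48616*x**5 + O(x**6)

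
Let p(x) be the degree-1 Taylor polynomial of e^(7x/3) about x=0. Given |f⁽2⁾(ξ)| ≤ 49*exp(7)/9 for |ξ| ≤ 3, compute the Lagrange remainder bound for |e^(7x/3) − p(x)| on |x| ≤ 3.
49*exp(7)/2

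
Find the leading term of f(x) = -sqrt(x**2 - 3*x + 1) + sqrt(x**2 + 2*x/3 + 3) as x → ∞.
11/6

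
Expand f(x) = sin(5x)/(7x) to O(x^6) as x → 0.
5/7 - 125*x**2/42 + 625*x**4/168 + O(x**6)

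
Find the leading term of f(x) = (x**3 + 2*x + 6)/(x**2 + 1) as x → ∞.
x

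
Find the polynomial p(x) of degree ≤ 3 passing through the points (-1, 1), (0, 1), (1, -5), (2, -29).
-2*x**3 - 3*x**2 - x + 1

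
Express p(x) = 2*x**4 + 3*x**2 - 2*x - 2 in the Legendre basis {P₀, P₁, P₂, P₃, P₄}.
(-3/5)P₀ + (-2)P₁ + (22/7)P₂ + (16/35)P₄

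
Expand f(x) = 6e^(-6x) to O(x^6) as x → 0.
6 - 36*x + 108*x**2 - 216*x**3 + 324*x**4 - 1944*x**5/5 + O(x**6)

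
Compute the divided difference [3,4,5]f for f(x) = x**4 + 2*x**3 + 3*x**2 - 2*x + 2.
124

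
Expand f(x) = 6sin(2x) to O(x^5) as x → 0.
12*x - 8*x**3 + O(x**5)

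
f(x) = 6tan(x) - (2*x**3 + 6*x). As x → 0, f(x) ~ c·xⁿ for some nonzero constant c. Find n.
5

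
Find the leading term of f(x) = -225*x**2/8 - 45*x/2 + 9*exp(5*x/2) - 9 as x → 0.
375*x**3/16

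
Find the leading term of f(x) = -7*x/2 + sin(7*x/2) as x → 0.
-343*x**3/48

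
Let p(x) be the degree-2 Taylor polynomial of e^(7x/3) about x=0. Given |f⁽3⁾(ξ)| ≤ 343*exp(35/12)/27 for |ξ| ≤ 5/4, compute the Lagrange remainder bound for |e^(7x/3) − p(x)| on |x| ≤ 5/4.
42875*exp(35/12)/10368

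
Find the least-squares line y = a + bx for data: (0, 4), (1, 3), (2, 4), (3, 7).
a = 3, b = 1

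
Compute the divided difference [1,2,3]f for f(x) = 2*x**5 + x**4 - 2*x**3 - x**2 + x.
192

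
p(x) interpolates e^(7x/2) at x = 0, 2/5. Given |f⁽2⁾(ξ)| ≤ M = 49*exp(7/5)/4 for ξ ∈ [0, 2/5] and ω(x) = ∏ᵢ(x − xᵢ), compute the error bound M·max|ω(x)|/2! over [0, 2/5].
49*exp(7/5)/200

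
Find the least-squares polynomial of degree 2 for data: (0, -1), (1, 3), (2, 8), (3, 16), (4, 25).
-33/35 + (39/14)x + (13/14)x²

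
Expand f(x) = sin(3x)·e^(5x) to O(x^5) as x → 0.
3*x + 15*x**2 + 33*x**3 + 40*x**4 + O(x**5)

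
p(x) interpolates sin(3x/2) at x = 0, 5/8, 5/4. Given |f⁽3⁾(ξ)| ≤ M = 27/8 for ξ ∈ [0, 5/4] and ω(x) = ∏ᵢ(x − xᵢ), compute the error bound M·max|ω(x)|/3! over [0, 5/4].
125*sqrt(3)/4096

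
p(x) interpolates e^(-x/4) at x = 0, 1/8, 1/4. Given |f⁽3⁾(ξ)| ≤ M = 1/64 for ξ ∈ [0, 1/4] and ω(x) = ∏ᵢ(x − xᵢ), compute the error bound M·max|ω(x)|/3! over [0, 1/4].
sqrt(3)/884736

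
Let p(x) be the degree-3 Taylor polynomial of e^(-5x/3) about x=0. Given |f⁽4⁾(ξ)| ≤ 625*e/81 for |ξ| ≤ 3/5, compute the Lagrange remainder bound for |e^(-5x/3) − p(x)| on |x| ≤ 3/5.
e/24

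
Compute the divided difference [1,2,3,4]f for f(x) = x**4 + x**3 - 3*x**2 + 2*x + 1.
11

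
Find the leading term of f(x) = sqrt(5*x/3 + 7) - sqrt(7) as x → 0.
5*sqrt(7)*x/42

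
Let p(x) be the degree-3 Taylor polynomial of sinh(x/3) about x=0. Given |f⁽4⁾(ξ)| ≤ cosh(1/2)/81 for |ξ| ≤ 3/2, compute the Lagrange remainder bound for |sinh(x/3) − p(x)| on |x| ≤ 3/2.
cosh(1/2)/384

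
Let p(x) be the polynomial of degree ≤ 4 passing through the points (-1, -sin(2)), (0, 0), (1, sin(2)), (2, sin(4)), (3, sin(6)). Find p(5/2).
35*sin(4)/32 - 65*sin(2)/128 + 35*sin(6)/128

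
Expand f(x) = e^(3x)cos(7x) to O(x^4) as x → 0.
1 + 3*x - 20*x**2 - 69*x**3 + O(x**4)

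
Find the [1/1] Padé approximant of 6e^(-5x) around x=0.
(6 - 15*x)/(5*x/2 + 1)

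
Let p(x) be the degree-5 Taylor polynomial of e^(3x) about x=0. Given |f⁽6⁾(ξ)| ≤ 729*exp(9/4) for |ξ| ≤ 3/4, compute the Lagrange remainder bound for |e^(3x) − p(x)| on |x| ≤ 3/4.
59049*exp(9/4)/327680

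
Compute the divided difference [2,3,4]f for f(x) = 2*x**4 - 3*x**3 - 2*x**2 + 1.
81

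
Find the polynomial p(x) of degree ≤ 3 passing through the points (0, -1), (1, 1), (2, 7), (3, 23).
x**3 - x**2 + 2*x - 1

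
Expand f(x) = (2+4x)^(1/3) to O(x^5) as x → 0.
2**(1/3) + 2*2**(1/3)*x/3 - 4*2**(1/3)*x**2/9 + 40*2**(1/3)*x**3/81 - 160*2**(1/3)*x**4/243 + O(x**5)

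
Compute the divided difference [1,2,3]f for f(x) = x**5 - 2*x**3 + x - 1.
78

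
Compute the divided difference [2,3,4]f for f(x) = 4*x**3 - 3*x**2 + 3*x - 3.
33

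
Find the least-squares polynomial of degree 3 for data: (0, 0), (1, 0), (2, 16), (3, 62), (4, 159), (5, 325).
-23/126 + (-43/756)x + (-547/252)x² + (82/27)x³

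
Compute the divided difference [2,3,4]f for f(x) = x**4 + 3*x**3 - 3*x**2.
79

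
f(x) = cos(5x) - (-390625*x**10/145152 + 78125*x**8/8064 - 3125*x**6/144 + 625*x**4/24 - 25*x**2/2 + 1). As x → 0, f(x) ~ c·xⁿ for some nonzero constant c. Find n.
12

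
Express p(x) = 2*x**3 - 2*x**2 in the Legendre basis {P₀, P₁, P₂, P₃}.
(-2/3)P₀ + (6/5)P₁ + (-4/3)P₂ + (4/5)P₃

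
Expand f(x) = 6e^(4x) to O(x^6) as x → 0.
6 + 24*x + 48*x**2 + 64*x**3 + 64*x**4 + 256*x**5/5 + O(x**6)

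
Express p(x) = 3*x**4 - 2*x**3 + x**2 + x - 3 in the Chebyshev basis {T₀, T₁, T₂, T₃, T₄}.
(-11/8)T₀ + (-1/2)T₁ + (2)T₂ + (-1/2)T₃ + (3/8)T₄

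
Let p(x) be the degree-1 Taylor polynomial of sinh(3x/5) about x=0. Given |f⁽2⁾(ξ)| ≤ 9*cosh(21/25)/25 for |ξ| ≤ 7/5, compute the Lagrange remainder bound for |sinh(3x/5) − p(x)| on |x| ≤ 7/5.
441*cosh(21/25)/1250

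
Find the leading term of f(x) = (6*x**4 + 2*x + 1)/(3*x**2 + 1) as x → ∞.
2*x**2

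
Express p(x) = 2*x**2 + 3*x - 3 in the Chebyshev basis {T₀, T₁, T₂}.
(-2)T₀ + (3)T₁ + T₂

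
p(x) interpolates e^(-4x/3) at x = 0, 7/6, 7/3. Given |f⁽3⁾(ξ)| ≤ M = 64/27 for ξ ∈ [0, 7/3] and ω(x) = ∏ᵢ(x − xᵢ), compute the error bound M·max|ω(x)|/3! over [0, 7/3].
2744*sqrt(3)/19683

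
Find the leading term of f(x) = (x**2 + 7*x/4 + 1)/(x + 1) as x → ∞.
x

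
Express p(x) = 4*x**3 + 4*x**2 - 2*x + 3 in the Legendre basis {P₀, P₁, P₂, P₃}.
(13/3)P₀ + (2/5)P₁ + (8/3)P₂ + (8/5)P₃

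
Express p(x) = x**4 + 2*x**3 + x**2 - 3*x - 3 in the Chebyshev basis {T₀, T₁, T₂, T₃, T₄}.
(-17/8)T₀ + (-3/2)T₁ + T₂ + (1/2)T₃ + (1/8)T₄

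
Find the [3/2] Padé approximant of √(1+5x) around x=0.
(125*x**3/32 + 225*x**2/16 + 15*x/2 + 1)/(75*x**2/16 + 5*x + 1)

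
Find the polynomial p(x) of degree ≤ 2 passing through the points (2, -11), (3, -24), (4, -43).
-3*x**2 + 2*x - 3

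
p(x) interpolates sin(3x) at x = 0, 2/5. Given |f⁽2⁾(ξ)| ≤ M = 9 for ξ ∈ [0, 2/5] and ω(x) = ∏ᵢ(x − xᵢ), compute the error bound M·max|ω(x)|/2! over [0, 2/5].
9/50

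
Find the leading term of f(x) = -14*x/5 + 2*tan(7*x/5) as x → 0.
686*x**3/375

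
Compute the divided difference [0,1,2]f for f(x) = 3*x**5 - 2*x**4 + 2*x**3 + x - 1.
37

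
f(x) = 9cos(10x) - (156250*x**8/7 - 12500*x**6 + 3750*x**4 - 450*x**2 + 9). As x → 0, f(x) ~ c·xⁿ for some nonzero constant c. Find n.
10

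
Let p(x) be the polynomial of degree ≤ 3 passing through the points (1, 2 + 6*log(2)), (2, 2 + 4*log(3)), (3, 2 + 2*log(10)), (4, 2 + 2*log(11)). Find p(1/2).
2 + log(819200*11**(3/8)*2**(3/4)*3**(1/4)*5**(5/8)/216513)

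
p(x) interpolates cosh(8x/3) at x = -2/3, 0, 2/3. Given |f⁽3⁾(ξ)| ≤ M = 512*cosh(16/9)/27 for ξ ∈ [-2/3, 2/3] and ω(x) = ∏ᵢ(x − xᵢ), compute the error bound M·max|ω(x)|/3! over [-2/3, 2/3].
4096*sqrt(3)*cosh(16/9)/19683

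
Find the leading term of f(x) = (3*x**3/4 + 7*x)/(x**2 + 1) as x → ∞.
3*x/4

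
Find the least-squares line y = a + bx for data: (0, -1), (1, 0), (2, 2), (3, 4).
a = -13/10, b = 17/10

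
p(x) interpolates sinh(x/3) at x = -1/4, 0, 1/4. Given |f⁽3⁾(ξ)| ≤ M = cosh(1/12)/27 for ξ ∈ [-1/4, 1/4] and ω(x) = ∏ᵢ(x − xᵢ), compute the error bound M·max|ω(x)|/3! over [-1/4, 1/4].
sqrt(3)*cosh(1/12)/46656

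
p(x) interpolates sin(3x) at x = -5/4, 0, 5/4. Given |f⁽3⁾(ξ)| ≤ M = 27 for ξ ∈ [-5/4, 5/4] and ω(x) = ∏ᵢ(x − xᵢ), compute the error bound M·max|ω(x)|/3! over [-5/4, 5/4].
125*sqrt(3)/64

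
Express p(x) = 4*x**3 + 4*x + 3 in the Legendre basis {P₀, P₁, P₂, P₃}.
(3)P₀ + (32/5)P₁ + (8/5)P₃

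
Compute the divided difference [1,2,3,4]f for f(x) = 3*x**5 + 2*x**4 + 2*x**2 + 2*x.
215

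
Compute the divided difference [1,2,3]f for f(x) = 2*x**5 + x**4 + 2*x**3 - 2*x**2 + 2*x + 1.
215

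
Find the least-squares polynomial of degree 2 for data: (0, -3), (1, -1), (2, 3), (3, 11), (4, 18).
-16/5 + (7/5)x + x²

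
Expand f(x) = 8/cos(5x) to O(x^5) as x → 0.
8 + 100*x**2 + 3125*x**4/3 + O(x**5)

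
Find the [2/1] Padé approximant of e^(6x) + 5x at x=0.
(-4*x**2 + 9*x + 1)/(1 - 2*x)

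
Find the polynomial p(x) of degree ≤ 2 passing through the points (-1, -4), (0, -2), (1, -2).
-x**2 + x - 2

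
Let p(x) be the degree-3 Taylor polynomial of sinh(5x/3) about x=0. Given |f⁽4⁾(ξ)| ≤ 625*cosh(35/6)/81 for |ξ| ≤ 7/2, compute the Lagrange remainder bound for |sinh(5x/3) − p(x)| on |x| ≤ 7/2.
1500625*cosh(35/6)/31104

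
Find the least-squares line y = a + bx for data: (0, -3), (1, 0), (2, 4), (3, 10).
a = -37/10, b = 43/10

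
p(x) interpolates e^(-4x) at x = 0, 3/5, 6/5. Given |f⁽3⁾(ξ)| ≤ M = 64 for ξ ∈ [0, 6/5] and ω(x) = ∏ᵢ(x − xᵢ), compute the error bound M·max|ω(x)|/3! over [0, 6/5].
64*sqrt(3)/125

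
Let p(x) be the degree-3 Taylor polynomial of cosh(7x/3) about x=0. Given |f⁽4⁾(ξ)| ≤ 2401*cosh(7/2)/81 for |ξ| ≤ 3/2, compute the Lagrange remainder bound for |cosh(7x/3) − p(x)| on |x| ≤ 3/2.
2401*cosh(7/2)/384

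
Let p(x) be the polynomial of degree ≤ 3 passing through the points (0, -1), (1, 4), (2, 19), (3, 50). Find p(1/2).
5/8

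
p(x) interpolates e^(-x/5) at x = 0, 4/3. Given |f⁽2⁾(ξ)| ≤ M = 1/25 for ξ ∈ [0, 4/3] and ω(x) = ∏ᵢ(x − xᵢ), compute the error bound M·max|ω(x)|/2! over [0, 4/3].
2/225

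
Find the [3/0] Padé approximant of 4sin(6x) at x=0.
-144*x**3 + 24*x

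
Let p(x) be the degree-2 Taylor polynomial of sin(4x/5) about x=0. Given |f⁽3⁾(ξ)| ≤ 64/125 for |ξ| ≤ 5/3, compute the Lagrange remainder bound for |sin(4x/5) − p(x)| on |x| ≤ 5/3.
32/81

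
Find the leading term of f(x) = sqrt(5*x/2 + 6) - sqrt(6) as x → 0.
5*sqrt(6)*x/24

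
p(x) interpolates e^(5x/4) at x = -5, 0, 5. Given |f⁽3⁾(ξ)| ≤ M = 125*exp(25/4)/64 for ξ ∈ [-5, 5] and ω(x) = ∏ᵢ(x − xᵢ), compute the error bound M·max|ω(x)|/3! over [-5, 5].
15625*sqrt(3)*exp(25/4)/1728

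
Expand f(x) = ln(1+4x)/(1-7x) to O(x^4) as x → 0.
4*x + 20*x**2 + 484*x**3/3 + O(x**4)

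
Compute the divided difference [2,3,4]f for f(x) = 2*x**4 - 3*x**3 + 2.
83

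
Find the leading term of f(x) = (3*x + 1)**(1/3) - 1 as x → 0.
x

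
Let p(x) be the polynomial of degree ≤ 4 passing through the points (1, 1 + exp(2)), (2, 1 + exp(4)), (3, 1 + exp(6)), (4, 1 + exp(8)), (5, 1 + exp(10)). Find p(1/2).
-45*exp(8)/32 - 105*exp(4)/32 + 1 + 315*exp(2)/128 + 189*exp(6)/64 + 35*exp(10)/128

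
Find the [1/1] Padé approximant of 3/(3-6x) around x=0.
1/(1 - 2*x)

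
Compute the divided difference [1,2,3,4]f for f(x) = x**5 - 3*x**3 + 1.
62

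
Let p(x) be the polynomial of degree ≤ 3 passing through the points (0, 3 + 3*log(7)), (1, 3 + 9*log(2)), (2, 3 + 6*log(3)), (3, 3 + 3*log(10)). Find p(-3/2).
3 + log(8183243915489726346684277347882562022607*2**(1/8)*3**(5/8)*5**(7/16)*7**(11/16)/811296384146066816957890051440640000000)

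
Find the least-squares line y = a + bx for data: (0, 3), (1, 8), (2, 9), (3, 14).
a = 17/5, b = 17/5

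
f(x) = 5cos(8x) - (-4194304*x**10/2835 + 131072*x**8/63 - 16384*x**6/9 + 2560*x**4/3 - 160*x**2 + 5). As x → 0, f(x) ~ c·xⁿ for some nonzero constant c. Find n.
12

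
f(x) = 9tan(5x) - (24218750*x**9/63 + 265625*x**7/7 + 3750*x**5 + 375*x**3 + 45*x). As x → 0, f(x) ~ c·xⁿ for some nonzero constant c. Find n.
11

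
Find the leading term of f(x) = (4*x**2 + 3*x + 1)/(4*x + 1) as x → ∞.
x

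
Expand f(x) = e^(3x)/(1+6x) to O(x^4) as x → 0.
1 - 3*x + 45*x**2/2 - 261*x**3/2 + O(x**4)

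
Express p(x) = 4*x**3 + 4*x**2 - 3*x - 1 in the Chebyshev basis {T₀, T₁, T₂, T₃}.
T₀ + (2)T₂ + T₃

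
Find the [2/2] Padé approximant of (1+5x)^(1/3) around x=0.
(175*x**2/27 + 35*x/6 + 1)/(125*x**2/54 + 25*x/6 + 1)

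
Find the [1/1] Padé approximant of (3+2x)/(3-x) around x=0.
(2*x/3 + 1)/(1 - x/3)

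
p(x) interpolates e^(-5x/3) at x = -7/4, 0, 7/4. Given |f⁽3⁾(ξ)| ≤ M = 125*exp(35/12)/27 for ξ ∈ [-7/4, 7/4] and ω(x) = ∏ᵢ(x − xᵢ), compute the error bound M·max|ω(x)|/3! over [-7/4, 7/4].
42875*sqrt(3)*exp(35/12)/46656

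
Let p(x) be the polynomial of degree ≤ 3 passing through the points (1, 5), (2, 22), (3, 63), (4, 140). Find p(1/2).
7/4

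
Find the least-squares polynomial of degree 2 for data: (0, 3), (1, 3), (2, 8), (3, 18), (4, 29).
93/35 + (-71/70)x + (27/14)x²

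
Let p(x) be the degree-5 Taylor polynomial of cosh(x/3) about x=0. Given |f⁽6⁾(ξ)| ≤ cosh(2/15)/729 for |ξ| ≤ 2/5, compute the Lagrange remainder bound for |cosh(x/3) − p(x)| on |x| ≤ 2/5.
4*cosh(2/15)/512578125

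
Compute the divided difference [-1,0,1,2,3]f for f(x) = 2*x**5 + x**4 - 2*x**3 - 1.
11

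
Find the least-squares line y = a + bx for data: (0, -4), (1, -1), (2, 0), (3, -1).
a = -3, b = 1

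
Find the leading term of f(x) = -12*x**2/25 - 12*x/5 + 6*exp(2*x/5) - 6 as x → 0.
8*x**3/125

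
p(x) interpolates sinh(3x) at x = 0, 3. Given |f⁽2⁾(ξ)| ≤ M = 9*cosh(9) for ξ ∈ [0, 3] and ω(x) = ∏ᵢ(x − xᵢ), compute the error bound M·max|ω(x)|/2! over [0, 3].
81*cosh(9)/8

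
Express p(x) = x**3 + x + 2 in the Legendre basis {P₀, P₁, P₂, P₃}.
(2)P₀ + (8/5)P₁ + (2/5)P₃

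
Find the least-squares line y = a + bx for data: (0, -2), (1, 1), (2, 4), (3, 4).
a = -7/5, b = 21/10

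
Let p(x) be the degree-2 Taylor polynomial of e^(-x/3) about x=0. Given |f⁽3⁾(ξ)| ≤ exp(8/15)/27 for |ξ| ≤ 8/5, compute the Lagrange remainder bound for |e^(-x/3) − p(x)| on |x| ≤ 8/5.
256*exp(8/15)/10125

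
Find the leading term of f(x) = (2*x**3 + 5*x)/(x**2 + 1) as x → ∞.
2*x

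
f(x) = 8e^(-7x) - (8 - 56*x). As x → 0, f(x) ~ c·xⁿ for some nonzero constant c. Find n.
2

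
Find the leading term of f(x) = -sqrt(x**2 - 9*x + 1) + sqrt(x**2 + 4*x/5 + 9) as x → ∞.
49/10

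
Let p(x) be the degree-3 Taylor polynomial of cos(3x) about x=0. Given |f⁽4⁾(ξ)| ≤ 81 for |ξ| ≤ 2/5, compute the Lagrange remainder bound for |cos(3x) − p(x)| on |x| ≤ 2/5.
54/625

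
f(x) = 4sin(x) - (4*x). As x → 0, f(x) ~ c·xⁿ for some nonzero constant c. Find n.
3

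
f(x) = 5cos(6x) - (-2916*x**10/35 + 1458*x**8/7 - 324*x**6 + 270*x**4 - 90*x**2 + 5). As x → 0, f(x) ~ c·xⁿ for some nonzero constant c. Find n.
12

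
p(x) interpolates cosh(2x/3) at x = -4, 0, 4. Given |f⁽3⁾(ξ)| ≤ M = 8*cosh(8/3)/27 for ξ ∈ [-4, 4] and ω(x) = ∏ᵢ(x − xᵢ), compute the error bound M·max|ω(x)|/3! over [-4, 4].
512*sqrt(3)*cosh(8/3)/729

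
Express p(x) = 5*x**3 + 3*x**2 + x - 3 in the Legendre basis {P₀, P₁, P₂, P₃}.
(-2)P₀ + (4)P₁ + (2)P₂ + (2)P₃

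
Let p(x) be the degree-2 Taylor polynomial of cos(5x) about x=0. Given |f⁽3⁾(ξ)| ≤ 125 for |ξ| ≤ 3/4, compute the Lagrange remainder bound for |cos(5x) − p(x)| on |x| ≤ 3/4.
1125/128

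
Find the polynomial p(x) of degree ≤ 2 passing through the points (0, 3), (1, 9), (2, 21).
3*x**2 + 3*x + 3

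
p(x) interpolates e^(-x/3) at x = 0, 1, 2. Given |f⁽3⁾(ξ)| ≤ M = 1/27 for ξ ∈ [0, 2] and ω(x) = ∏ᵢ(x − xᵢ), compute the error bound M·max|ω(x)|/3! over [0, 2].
sqrt(3)/729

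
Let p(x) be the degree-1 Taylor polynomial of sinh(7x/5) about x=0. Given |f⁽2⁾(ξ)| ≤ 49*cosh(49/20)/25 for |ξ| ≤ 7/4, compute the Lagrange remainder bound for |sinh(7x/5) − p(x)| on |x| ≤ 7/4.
2401*cosh(49/20)/800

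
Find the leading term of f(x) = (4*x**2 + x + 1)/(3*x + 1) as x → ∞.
4*x/3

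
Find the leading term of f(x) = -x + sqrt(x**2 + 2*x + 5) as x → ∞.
1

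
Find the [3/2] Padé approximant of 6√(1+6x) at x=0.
(81*x**3/2 + 243*x**2/2 + 54*x + 6)/(27*x**2/4 + 6*x + 1)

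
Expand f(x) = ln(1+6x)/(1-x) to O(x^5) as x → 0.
6*x - 12*x**2 + 60*x**3 - 264*x**4 + O(x**5)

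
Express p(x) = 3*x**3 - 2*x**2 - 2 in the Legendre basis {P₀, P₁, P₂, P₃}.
(-8/3)P₀ + (9/5)P₁ + (-4/3)P₂ + (6/5)P₃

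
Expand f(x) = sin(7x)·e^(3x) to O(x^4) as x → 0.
7*x + 21*x**2 - 77*x**3/3 + O(x**4)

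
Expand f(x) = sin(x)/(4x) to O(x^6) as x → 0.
1/4 - x**2/24 + x**4/480 + O(x**6)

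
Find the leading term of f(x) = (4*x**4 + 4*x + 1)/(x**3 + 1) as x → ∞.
4*x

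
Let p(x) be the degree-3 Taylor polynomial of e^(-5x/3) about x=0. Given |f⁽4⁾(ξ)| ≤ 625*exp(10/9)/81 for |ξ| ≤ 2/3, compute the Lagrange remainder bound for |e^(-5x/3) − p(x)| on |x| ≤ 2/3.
1250*exp(10/9)/19683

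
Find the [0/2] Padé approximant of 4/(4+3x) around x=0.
1/(3*x/4 + 1)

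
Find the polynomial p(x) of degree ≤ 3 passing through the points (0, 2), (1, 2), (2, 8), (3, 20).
3*x**2 - 3*x + 2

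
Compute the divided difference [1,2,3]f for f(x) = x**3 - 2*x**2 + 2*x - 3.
4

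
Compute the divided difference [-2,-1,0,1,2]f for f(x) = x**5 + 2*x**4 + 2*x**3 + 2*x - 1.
2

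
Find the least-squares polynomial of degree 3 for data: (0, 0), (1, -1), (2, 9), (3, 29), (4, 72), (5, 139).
-11/63 + (-428/189)x + (76/63)x² + (26/27)x³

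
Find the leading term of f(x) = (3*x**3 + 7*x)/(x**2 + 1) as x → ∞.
3*x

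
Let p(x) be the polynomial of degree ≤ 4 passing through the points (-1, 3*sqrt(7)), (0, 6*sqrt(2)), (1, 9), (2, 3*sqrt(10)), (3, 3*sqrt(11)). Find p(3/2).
-15*sqrt(2)/16 - 15*sqrt(11)/128 + 9*sqrt(7)/128 + 45*sqrt(10)/32 + 405/64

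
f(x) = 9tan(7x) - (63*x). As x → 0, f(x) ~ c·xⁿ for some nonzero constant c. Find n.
3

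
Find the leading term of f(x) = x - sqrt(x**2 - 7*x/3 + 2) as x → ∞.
7/6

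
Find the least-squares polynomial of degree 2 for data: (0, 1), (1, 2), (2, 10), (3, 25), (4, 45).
29/35 + (-123/70)x + (45/14)x²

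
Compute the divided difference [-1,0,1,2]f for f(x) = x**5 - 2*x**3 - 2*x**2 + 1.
3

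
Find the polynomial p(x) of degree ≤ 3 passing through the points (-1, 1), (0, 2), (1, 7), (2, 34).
3*x**3 + 2*x**2 + 2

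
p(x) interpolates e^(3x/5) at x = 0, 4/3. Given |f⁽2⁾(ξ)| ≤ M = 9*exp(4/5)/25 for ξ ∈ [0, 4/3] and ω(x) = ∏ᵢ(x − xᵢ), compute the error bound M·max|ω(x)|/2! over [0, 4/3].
2*exp(4/5)/25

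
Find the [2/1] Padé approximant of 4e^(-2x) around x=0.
(8*x**2/3 - 16*x/3 + 4)/(2*x/3 + 1)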